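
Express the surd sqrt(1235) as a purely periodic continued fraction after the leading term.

Write x_i = (sqrt(1235) + m_i)/d_i with (m_0, d_0) = (0, 1). a_0 = floor(sqrt(1235)) = 35, since 35^2 = 1225 <= 1235 < 1296 = 36^2.
Iterate m_{i+1} = d_i*a_i - m_i, d_{i+1} = (1235 - m_{i+1}^2)/d_i, a_{i+1} = floor((a_0 + m_{i+1})/d_{i+1}):
  m_1 = 1*35 - 0 = 35, d_1 = (1235 - 35^2)/1 = 10/1 = 10, a_1 = floor((35 + 35)/10) = 7.
  m_2 = 10*7 - 35 = 35, d_2 = (1235 - 35^2)/10 = 10/10 = 1, a_2 = floor((35 + 35)/1) = 70.
  m_3 = 1*70 - 35 = 35, d_3 = (1235 - 35^2)/1 = 10/1 = 10: (m_3, d_3) = (m_1, d_1) = (35, 10), so from here the quotients repeat a_1, a_2; the period length is 2.
Hence the expansion of sqrt(1235) is a_0 = 35 followed by the repeating block 7, 70 (period 2).

[35; (7, 70)]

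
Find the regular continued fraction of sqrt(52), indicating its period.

Write x_i = (sqrt(52) + m_i)/d_i with (m_0, d_0) = (0, 1). a_0 = floor(sqrt(52)) = 7, since 7^2 = 49 <= 52 < 64 = 8^2.
Iterate m_{i+1} = d_i*a_i - m_i, d_{i+1} = (52 - m_{i+1}^2)/d_i, a_{i+1} = floor((a_0 + m_{i+1})/d_{i+1}):
  m_1 = 1*7 - 0 = 7, d_1 = (52 - 7^2)/1 = 3/1 = 3, a_1 = floor((7 + 7)/3) = 4.
  m_2 = 3*4 - 7 = 5, d_2 = (52 - 5^2)/3 = 27/3 = 9, a_2 = floor((7 + 5)/9) = 1.
  m_3 = 9*1 - 5 = 4, d_3 = (52 - 4^2)/9 = 36/9 = 4, a_3 = floor((7 + 4)/4) = 2.
  m_4 = 4*2 - 4 = 4, d_4 = (52 - 4^2)/4 = 36/4 = 9, a_4 = floor((7 + 4)/9) = 1.
  m_5 = 9*1 - 4 = 5, d_5 = (52 - 5^2)/9 = 27/9 = 3, a_5 = floor((7 + 5)/3) = 4.
  m_6 = 3*4 - 5 = 7, d_6 = (52 - 7^2)/3 = 3/3 = 1, a_6 = floor((7 + 7)/1) = 14.
  m_7 = 1*14 - 7 = 7, d_7 = (52 - 7^2)/1 = 3/1 = 3: (m_7, d_7) = (m_1, d_1) = (7, 3), so from here the quotients repeat a_1, ..., a_6; the period length is 6.
Hence the expansion of sqrt(52) is a_0 = 7 followed by the repeating block 4, 1, 2, 1, 4, 14 (period 6).

[7; (4, 1, 2, 1, 4, 14)]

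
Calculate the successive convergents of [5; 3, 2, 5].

Using the convergent recurrence p_i = a_i*p_{i-1} + p_{i-2}, q_i = a_i*q_{i-1} + q_{i-2} with p_{-2}=0, p_{-1}=1, q_{-2}=1, q_{-1}=0:
  i=0: a_0=5, p_0 = 5*1 + 0 = 5, q_0 = 5*0 + 1 = 1.
  i=1: a_1=3, p_1 = 3*5 + 1 = 16, q_1 = 3*1 + 0 = 3.
  i=2: a_2=2, p_2 = 2*16 + 5 = 37, q_2 = 2*3 + 1 = 7.
  i=3: a_3=5, p_3 = 5*37 + 16 = 201, q_3 = 5*7 + 3 = 38.

5/1, 16/3, 37/7, 201/38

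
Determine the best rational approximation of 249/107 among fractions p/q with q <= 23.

7/3

Expand x = 249/107 as a continued fraction with the Euclidean algorithm:
  249 = 2*107 + 35, so a_0 = 2.
  107 = 3*35 + 2, so a_1 = 3.
  35 = 17*2 + 1, so a_2 = 17.
  2 = 2*1 + 0, so a_3 = 2.
so x = [2; 3, 17, 2].
Convergents (p_i = a_i*p_{i-1} + p_{i-2}, q_i = a_i*q_{i-1} + q_{i-2} with p_{-2}=0, p_{-1}=1, q_{-2}=1, q_{-1}=0), until the denominator exceeds 23:
  i=0: a_0=2, p_0 = 2*1 + 0 = 2, q_0 = 2*0 + 1 = 1.
  i=1: a_1=3, p_1 = 3*2 + 1 = 7, q_1 = 3*1 + 0 = 3.
  i=2: a_2=17, p_2 = 17*7 + 2 = 121, q_2 = 17*3 + 1 = 52.
q_2 = 52 > 23, so the last convergent with denominator <= 23 is p_1/q_1 = 7/3.
The closest fraction with denominator <= 23 is either p_1/q_1 or the intermediate fraction (k*p_1 + p_0)/(k*q_1 + q_0) with the largest k >= 1 whose denominator stays <= 23; these approach x as k grows, and every other convergent or intermediate fraction in range is farther away.
Largest k: floor((23 - q_0)/q_1) = floor((23 - 1)/3) = 7.
That gives (7*7 + 2)/(7*3 + 1) = 51/22.
Compare the errors: |x - 7/3| = |249*3 - 7*107|/(107*3) = 2/321, and |x - 51/22| = |249*22 - 51*107|/(107*22) = 21/2354.
Cross-multiplying, 2*2354 = 4708 < 6741 = 21*321, so 2/321 is smaller: the convergent 7/3 is closer to x than 51/22.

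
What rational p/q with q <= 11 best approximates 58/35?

Expand x = 58/35 as a continued fraction with the Euclidean algorithm:
  58 = 1*35 + 23, so a_0 = 1.
  35 = 1*23 + 12, so a_1 = 1.
  23 = 1*12 + 11, so a_2 = 1.
  12 = 1*11 + 1, so a_3 = 1.
  11 = 11*1 + 0, so a_4 = 11.
so x = [1; 1, 1, 1, 11].
Convergents (p_i = a_i*p_{i-1} + p_{i-2}, q_i = a_i*q_{i-1} + q_{i-2} with p_{-2}=0, p_{-1}=1, q_{-2}=1, q_{-1}=0), until the denominator exceeds 11:
  i=0: a_0=1, p_0 = 1*1 + 0 = 1, q_0 = 1*0 + 1 = 1.
  i=1: a_1=1, p_1 = 1*1 + 1 = 2, q_1 = 1*1 + 0 = 1.
  i=2: a_2=1, p_2 = 1*2 + 1 = 3, q_2 = 1*1 + 1 = 2.
  i=3: a_3=1, p_3 = 1*3 + 2 = 5, q_3 = 1*2 + 1 = 3.
  i=4: a_4=11, p_4 = 11*5 + 3 = 58, q_4 = 11*3 + 2 = 35.
q_4 = 35 > 11, so the last convergent with denominator <= 11 is p_3/q_3 = 5/3.
The closest fraction with denominator <= 11 is either p_3/q_3 or the intermediate fraction (k*p_3 + p_2)/(k*q_3 + q_2) with the largest k >= 1 whose denominator stays <= 11; these approach x as k grows, and every other convergent or intermediate fraction in range is farther away.
Largest k: floor((11 - q_2)/q_3) = floor((11 - 2)/3) = 3.
That gives (3*5 + 3)/(3*3 + 2) = 18/11.
Compare the errors: |x - 5/3| = |58*3 - 5*35|/(35*3) = 1/105, and |x - 18/11| = |58*11 - 18*35|/(35*11) = 8/385.
Cross-multiplying, 1*385 = 385 < 840 = 8*105, so 1/105 is smaller: the convergent 5/3 is closer to x than 18/11.

5/3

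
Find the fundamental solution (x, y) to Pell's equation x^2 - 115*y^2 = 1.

(x, y) = (1126, 105)

First expand sqrt(115) as a continued fraction. With x_i = (sqrt(115) + m_i)/d_i and (m_0, d_0) = (0, 1): a_0 = floor(sqrt(115)) = 10, since 10^2 = 100 <= 115 < 121 = 11^2.
Iterate m_{i+1} = d_i*a_i - m_i, d_{i+1} = (115 - m_{i+1}^2)/d_i, a_{i+1} = floor((a_0 + m_{i+1})/d_{i+1}):
  m_1 = 1*10 - 0 = 10, d_1 = (115 - 10^2)/1 = 15/1 = 15, a_1 = floor((10 + 10)/15) = 1.
  m_2 = 15*1 - 10 = 5, d_2 = (115 - 5^2)/15 = 90/15 = 6, a_2 = floor((10 + 5)/6) = 2.
  m_3 = 6*2 - 5 = 7, d_3 = (115 - 7^2)/6 = 66/6 = 11, a_3 = floor((10 + 7)/11) = 1.
  m_4 = 11*1 - 7 = 4, d_4 = (115 - 4^2)/11 = 99/11 = 9, a_4 = floor((10 + 4)/9) = 1.
  m_5 = 9*1 - 4 = 5, d_5 = (115 - 5^2)/9 = 90/9 = 10, a_5 = floor((10 + 5)/10) = 1.
  m_6 = 10*1 - 5 = 5, d_6 = (115 - 5^2)/10 = 90/10 = 9, a_6 = floor((10 + 5)/9) = 1.
  m_7 = 9*1 - 5 = 4, d_7 = (115 - 4^2)/9 = 99/9 = 11, a_7 = floor((10 + 4)/11) = 1.
  m_8 = 11*1 - 4 = 7, d_8 = (115 - 7^2)/11 = 66/11 = 6, a_8 = floor((10 + 7)/6) = 2.
  m_9 = 6*2 - 7 = 5, d_9 = (115 - 5^2)/6 = 90/6 = 15, a_9 = floor((10 + 5)/15) = 1.
  m_10 = 15*1 - 5 = 10, d_10 = (115 - 10^2)/15 = 15/15 = 1, a_10 = floor((10 + 10)/1) = 20.
  m_11 = 1*20 - 10 = 10, d_11 = (115 - 10^2)/1 = 15/1 = 15: (m_11, d_11) = (m_1, d_1) = (10, 15), so from here the quotients repeat a_1, ..., a_10; the period length is 10.
So sqrt(115) = [10; (1, 2, 1, 1, 1, 1, 1, 2, 1, 20)] with period length k = 10.
k is even, so the fundamental solution of x^2 - 115y^2 = 1 is (p_{k-1}, q_{k-1}) = (p_9, q_9); compute convergents through index 9.
Convergents (p_i = a_i*p_{i-1} + p_{i-2}, q_i = a_i*q_{i-1} + q_{i-2} with p_{-2}=0, p_{-1}=1, q_{-2}=1, q_{-1}=0):
  i=0: a_0=10, p_0 = 10*1 + 0 = 10, q_0 = 10*0 + 1 = 1.
  i=1: a_1=1, p_1 = 1*10 + 1 = 11, q_1 = 1*1 + 0 = 1.
  i=2: a_2=2, p_2 = 2*11 + 10 = 32, q_2 = 2*1 + 1 = 3.
  i=3: a_3=1, p_3 = 1*32 + 11 = 43, q_3 = 1*3 + 1 = 4.
  i=4: a_4=1, p_4 = 1*43 + 32 = 75, q_4 = 1*4 + 3 = 7.
  i=5: a_5=1, p_5 = 1*75 + 43 = 118, q_5 = 1*7 + 4 = 11.
  i=6: a_6=1, p_6 = 1*118 + 75 = 193, q_6 = 1*11 + 7 = 18.
  i=7: a_7=1, p_7 = 1*193 + 118 = 311, q_7 = 1*18 + 11 = 29.
  i=8: a_8=2, p_8 = 2*311 + 193 = 815, q_8 = 2*29 + 18 = 76.
  i=9: a_9=1, p_9 = 1*815 + 311 = 1126, q_9 = 1*76 + 29 = 105.
Check: 1126^2 - 115*105^2 = 1267876 - 1267875 = 1, so (x, y) = (1126, 105) solves the equation, and by the theorem it is the least positive solution.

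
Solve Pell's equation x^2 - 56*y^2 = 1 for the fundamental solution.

(x, y) = (15, 2)

First expand sqrt(56) as a continued fraction. With x_i = (sqrt(56) + m_i)/d_i and (m_0, d_0) = (0, 1): a_0 = floor(sqrt(56)) = 7, since 7^2 = 49 <= 56 < 64 = 8^2.
Iterate m_{i+1} = d_i*a_i - m_i, d_{i+1} = (56 - m_{i+1}^2)/d_i, a_{i+1} = floor((a_0 + m_{i+1})/d_{i+1}):
  m_1 = 1*7 - 0 = 7, d_1 = (56 - 7^2)/1 = 7/1 = 7, a_1 = floor((7 + 7)/7) = 2.
  m_2 = 7*2 - 7 = 7, d_2 = (56 - 7^2)/7 = 7/7 = 1, a_2 = floor((7 + 7)/1) = 14.
  m_3 = 1*14 - 7 = 7, d_3 = (56 - 7^2)/1 = 7/1 = 7: (m_3, d_3) = (m_1, d_1) = (7, 7), so from here the quotients repeat a_1, a_2; the period length is 2.
So sqrt(56) = [7; (2, 14)] with period length k = 2.
k is even, so the fundamental solution of x^2 - 56y^2 = 1 is (p_{k-1}, q_{k-1}) = (p_1, q_1); compute convergents through index 1.
Convergents (p_i = a_i*p_{i-1} + p_{i-2}, q_i = a_i*q_{i-1} + q_{i-2} with p_{-2}=0, p_{-1}=1, q_{-2}=1, q_{-1}=0):
  i=0: a_0=7, p_0 = 7*1 + 0 = 7, q_0 = 7*0 + 1 = 1.
  i=1: a_1=2, p_1 = 2*7 + 1 = 15, q_1 = 2*1 + 0 = 2.
Check: 15^2 - 56*2^2 = 225 - 224 = 1, so (x, y) = (15, 2) solves the equation, and by the theorem it is the least positive solution.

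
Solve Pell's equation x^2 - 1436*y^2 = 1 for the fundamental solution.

First expand sqrt(1436) as a continued fraction. With x_i = (sqrt(1436) + m_i)/d_i and (m_0, d_0) = (0, 1): a_0 = floor(sqrt(1436)) = 37, since 37^2 = 1369 <= 1436 < 1444 = 38^2.
Iterate m_{i+1} = d_i*a_i - m_i, d_{i+1} = (1436 - m_{i+1}^2)/d_i, a_{i+1} = floor((a_0 + m_{i+1})/d_{i+1}):
  m_1 = 1*37 - 0 = 37, d_1 = (1436 - 37^2)/1 = 67/1 = 67, a_1 = floor((37 + 37)/67) = 1.
  m_2 = 67*1 - 37 = 30, d_2 = (1436 - 30^2)/67 = 536/67 = 8, a_2 = floor((37 + 30)/8) = 8.
  m_3 = 8*8 - 30 = 34, d_3 = (1436 - 34^2)/8 = 280/8 = 35, a_3 = floor((37 + 34)/35) = 2.
  m_4 = 35*2 - 34 = 36, d_4 = (1436 - 36^2)/35 = 140/35 = 4, a_4 = floor((37 + 36)/4) = 18.
  m_5 = 4*18 - 36 = 36, d_5 = (1436 - 36^2)/4 = 140/4 = 35, a_5 = floor((37 + 36)/35) = 2.
  m_6 = 35*2 - 36 = 34, d_6 = (1436 - 34^2)/35 = 280/35 = 8, a_6 = floor((37 + 34)/8) = 8.
  m_7 = 8*8 - 34 = 30, d_7 = (1436 - 30^2)/8 = 536/8 = 67, a_7 = floor((37 + 30)/67) = 1.
  m_8 = 67*1 - 30 = 37, d_8 = (1436 - 37^2)/67 = 67/67 = 1, a_8 = floor((37 + 37)/1) = 74.
  m_9 = 1*74 - 37 = 37, d_9 = (1436 - 37^2)/1 = 67/1 = 67: (m_9, d_9) = (m_1, d_1) = (37, 67), so from here the quotients repeat a_1, ..., a_8; the period length is 8.
So sqrt(1436) = [37; (1, 8, 2, 18, 2, 8, 1, 74)] with period length k = 8.
k is even, so the fundamental solution of x^2 - 1436y^2 = 1 is (p_{k-1}, q_{k-1}) = (p_7, q_7); compute convergents through index 7.
Convergents (p_i = a_i*p_{i-1} + p_{i-2}, q_i = a_i*q_{i-1} + q_{i-2} with p_{-2}=0, p_{-1}=1, q_{-2}=1, q_{-1}=0):
  i=0: a_0=37, p_0 = 37*1 + 0 = 37, q_0 = 37*0 + 1 = 1.
  i=1: a_1=1, p_1 = 1*37 + 1 = 38, q_1 = 1*1 + 0 = 1.
  i=2: a_2=8, p_2 = 8*38 + 37 = 341, q_2 = 8*1 + 1 = 9.
  i=3: a_3=2, p_3 = 2*341 + 38 = 720, q_3 = 2*9 + 1 = 19.
  i=4: a_4=18, p_4 = 18*720 + 341 = 13301, q_4 = 18*19 + 9 = 351.
  i=5: a_5=2, p_5 = 2*13301 + 720 = 27322, q_5 = 2*351 + 19 = 721.
  i=6: a_6=8, p_6 = 8*27322 + 13301 = 231877, q_6 = 8*721 + 351 = 6119.
  i=7: a_7=1, p_7 = 1*231877 + 27322 = 259199, q_7 = 1*6119 + 721 = 6840.
Check: 259199^2 - 1436*6840^2 = 67184121601 - 67184121600 = 1, so (x, y) = (259199, 6840) solves the equation, and by the theorem it is the least positive solution.

(x, y) = (259199, 6840)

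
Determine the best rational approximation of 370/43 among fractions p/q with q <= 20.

Expand x = 370/43 as a continued fraction with the Euclidean algorithm:
  370 = 8*43 + 26, so a_0 = 8.
  43 = 1*26 + 17, so a_1 = 1.
  26 = 1*17 + 9, so a_2 = 1.
  17 = 1*9 + 8, so a_3 = 1.
  9 = 1*8 + 1, so a_4 = 1.
  8 = 8*1 + 0, so a_5 = 8.
so x = [8; 1, 1, 1, 1, 8].
Convergents (p_i = a_i*p_{i-1} + p_{i-2}, q_i = a_i*q_{i-1} + q_{i-2} with p_{-2}=0, p_{-1}=1, q_{-2}=1, q_{-1}=0), until the denominator exceeds 20:
  i=0: a_0=8, p_0 = 8*1 + 0 = 8, q_0 = 8*0 + 1 = 1.
  i=1: a_1=1, p_1 = 1*8 + 1 = 9, q_1 = 1*1 + 0 = 1.
  i=2: a_2=1, p_2 = 1*9 + 8 = 17, q_2 = 1*1 + 1 = 2.
  i=3: a_3=1, p_3 = 1*17 + 9 = 26, q_3 = 1*2 + 1 = 3.
  i=4: a_4=1, p_4 = 1*26 + 17 = 43, q_4 = 1*3 + 2 = 5.
  i=5: a_5=8, p_5 = 8*43 + 26 = 370, q_5 = 8*5 + 3 = 43.
q_5 = 43 > 20, so the last convergent with denominator <= 20 is p_4/q_4 = 43/5.
The closest fraction with denominator <= 20 is either p_4/q_4 or the intermediate fraction (k*p_4 + p_3)/(k*q_4 + q_3) with the largest k >= 1 whose denominator stays <= 20; these approach x as k grows, and every other convergent or intermediate fraction in range is farther away.
Largest k: floor((20 - q_3)/q_4) = floor((20 - 3)/5) = 3.
That gives (3*43 + 26)/(3*5 + 3) = 155/18.
Compare the errors: |x - 43/5| = |370*5 - 43*43|/(43*5) = 1/215, and |x - 155/18| = |370*18 - 155*43|/(43*18) = 5/774.
Cross-multiplying, 1*774 = 774 < 1075 = 5*215, so 1/215 is smaller: the convergent 43/5 is closer to x than 155/18.

43/5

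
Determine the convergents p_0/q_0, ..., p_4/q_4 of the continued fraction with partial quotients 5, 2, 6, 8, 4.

5/1, 11/2, 71/13, 579/106, 2387/437

Using the convergent recurrence p_i = a_i*p_{i-1} + p_{i-2}, q_i = a_i*q_{i-1} + q_{i-2} with p_{-2}=0, p_{-1}=1, q_{-2}=1, q_{-1}=0:
  i=0: a_0=5, p_0 = 5*1 + 0 = 5, q_0 = 5*0 + 1 = 1.
  i=1: a_1=2, p_1 = 2*5 + 1 = 11, q_1 = 2*1 + 0 = 2.
  i=2: a_2=6, p_2 = 6*11 + 5 = 71, q_2 = 6*2 + 1 = 13.
  i=3: a_3=8, p_3 = 8*71 + 11 = 579, q_3 = 8*13 + 2 = 106.
  i=4: a_4=4, p_4 = 4*579 + 71 = 2387, q_4 = 4*106 + 13 = 437.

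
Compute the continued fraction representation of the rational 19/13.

Run the Euclidean algorithm on 19 and 13; the successive quotients are the partial quotients a_0, a_1, ... (each step inverts the fractional part left over by the previous one):
  19 = 1*13 + 6, so a_0 = 1.
  13 = 2*6 + 1, so a_1 = 2.
  6 = 6*1 + 0, so a_2 = 6.
The remainder reaches 0 after 3 divisions, so the expansion has 3 partial quotients, read off in order.

[1; 2, 6]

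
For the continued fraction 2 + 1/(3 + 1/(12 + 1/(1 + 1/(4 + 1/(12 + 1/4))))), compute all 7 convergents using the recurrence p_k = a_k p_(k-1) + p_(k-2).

2/1, 7/3, 86/37, 93/40, 458/197, 5589/2404, 22814/9813

Using the convergent recurrence p_i = a_i*p_{i-1} + p_{i-2}, q_i = a_i*q_{i-1} + q_{i-2} with p_{-2}=0, p_{-1}=1, q_{-2}=1, q_{-1}=0:
  i=0: a_0=2, p_0 = 2*1 + 0 = 2, q_0 = 2*0 + 1 = 1.
  i=1: a_1=3, p_1 = 3*2 + 1 = 7, q_1 = 3*1 + 0 = 3.
  i=2: a_2=12, p_2 = 12*7 + 2 = 86, q_2 = 12*3 + 1 = 37.
  i=3: a_3=1, p_3 = 1*86 + 7 = 93, q_3 = 1*37 + 3 = 40.
  i=4: a_4=4, p_4 = 4*93 + 86 = 458, q_4 = 4*40 + 37 = 197.
  i=5: a_5=12, p_5 = 12*458 + 93 = 5589, q_5 = 12*197 + 40 = 2404.
  i=6: a_6=4, p_6 = 4*5589 + 458 = 22814, q_6 = 4*2404 + 197 = 9813.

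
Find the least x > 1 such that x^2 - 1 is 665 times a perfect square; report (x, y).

First expand sqrt(665) as a continued fraction. With x_i = (sqrt(665) + m_i)/d_i and (m_0, d_0) = (0, 1): a_0 = floor(sqrt(665)) = 25, since 25^2 = 625 <= 665 < 676 = 26^2.
Iterate m_{i+1} = d_i*a_i - m_i, d_{i+1} = (665 - m_{i+1}^2)/d_i, a_{i+1} = floor((a_0 + m_{i+1})/d_{i+1}):
  m_1 = 1*25 - 0 = 25, d_1 = (665 - 25^2)/1 = 40/1 = 40, a_1 = floor((25 + 25)/40) = 1.
  m_2 = 40*1 - 25 = 15, d_2 = (665 - 15^2)/40 = 440/40 = 11, a_2 = floor((25 + 15)/11) = 3.
  m_3 = 11*3 - 15 = 18, d_3 = (665 - 18^2)/11 = 341/11 = 31, a_3 = floor((25 + 18)/31) = 1.
  m_4 = 31*1 - 18 = 13, d_4 = (665 - 13^2)/31 = 496/31 = 16, a_4 = floor((25 + 13)/16) = 2.
  m_5 = 16*2 - 13 = 19, d_5 = (665 - 19^2)/16 = 304/16 = 19, a_5 = floor((25 + 19)/19) = 2.
  m_6 = 19*2 - 19 = 19, d_6 = (665 - 19^2)/19 = 304/19 = 16, a_6 = floor((25 + 19)/16) = 2.
  m_7 = 16*2 - 19 = 13, d_7 = (665 - 13^2)/16 = 496/16 = 31, a_7 = floor((25 + 13)/31) = 1.
  m_8 = 31*1 - 13 = 18, d_8 = (665 - 18^2)/31 = 341/31 = 11, a_8 = floor((25 + 18)/11) = 3.
  m_9 = 11*3 - 18 = 15, d_9 = (665 - 15^2)/11 = 440/11 = 40, a_9 = floor((25 + 15)/40) = 1.
  m_10 = 40*1 - 15 = 25, d_10 = (665 - 25^2)/40 = 40/40 = 1, a_10 = floor((25 + 25)/1) = 50.
  m_11 = 1*50 - 25 = 25, d_11 = (665 - 25^2)/1 = 40/1 = 40: (m_11, d_11) = (m_1, d_1) = (25, 40), so from here the quotients repeat a_1, ..., a_10; the period length is 10.
So sqrt(665) = [25; (1, 3, 1, 2, 2, 2, 1, 3, 1, 50)] with period length k = 10.
k is even, so the fundamental solution of x^2 - 665y^2 = 1 is (p_{k-1}, q_{k-1}) = (p_9, q_9); compute convergents through index 9.
Convergents (p_i = a_i*p_{i-1} + p_{i-2}, q_i = a_i*q_{i-1} + q_{i-2} with p_{-2}=0, p_{-1}=1, q_{-2}=1, q_{-1}=0):
  i=0: a_0=25, p_0 = 25*1 + 0 = 25, q_0 = 25*0 + 1 = 1.
  i=1: a_1=1, p_1 = 1*25 + 1 = 26, q_1 = 1*1 + 0 = 1.
  i=2: a_2=3, p_2 = 3*26 + 25 = 103, q_2 = 3*1 + 1 = 4.
  i=3: a_3=1, p_3 = 1*103 + 26 = 129, q_3 = 1*4 + 1 = 5.
  i=4: a_4=2, p_4 = 2*129 + 103 = 361, q_4 = 2*5 + 4 = 14.
  i=5: a_5=2, p_5 = 2*361 + 129 = 851, q_5 = 2*14 + 5 = 33.
  i=6: a_6=2, p_6 = 2*851 + 361 = 2063, q_6 = 2*33 + 14 = 80.
  i=7: a_7=1, p_7 = 1*2063 + 851 = 2914, q_7 = 1*80 + 33 = 113.
  i=8: a_8=3, p_8 = 3*2914 + 2063 = 10805, q_8 = 3*113 + 80 = 419.
  i=9: a_9=1, p_9 = 1*10805 + 2914 = 13719, q_9 = 1*419 + 113 = 532.
Check: 13719^2 - 665*532^2 = 188210961 - 188210960 = 1, so (x, y) = (13719, 532) solves the equation, and by the theorem it is the least positive solution.

(x, y) = (13719, 532)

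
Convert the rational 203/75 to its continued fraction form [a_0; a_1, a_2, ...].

[2; 1, 2, 2, 2, 4]

Run the Euclidean algorithm on 203 and 75; the successive quotients are the partial quotients a_0, a_1, ... (each step inverts the fractional part left over by the previous one):
  203 = 2*75 + 53, so a_0 = 2.
  75 = 1*53 + 22, so a_1 = 1.
  53 = 2*22 + 9, so a_2 = 2.
  22 = 2*9 + 4, so a_3 = 2.
  9 = 2*4 + 1, so a_4 = 2.
  4 = 4*1 + 0, so a_5 = 4.
The remainder reaches 0 after 6 divisions, so the expansion has 6 partial quotients, read off in order.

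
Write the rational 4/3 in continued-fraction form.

Run the Euclidean algorithm on 4 and 3; the successive quotients are the partial quotients a_0, a_1, ... (each step inverts the fractional part left over by the previous one):
  4 = 1*3 + 1, so a_0 = 1.
  3 = 3*1 + 0, so a_1 = 3.
The remainder reaches 0 after 2 divisions, so the expansion has 2 partial quotients, read off in order.

[1; 3]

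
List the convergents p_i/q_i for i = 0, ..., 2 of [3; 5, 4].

Using the convergent recurrence p_i = a_i*p_{i-1} + p_{i-2}, q_i = a_i*q_{i-1} + q_{i-2} with p_{-2}=0, p_{-1}=1, q_{-2}=1, q_{-1}=0:
  i=0: a_0=3, p_0 = 3*1 + 0 = 3, q_0 = 3*0 + 1 = 1.
  i=1: a_1=5, p_1 = 5*3 + 1 = 16, q_1 = 5*1 + 0 = 5.
  i=2: a_2=4, p_2 = 4*16 + 3 = 67, q_2 = 4*5 + 1 = 21.

3/1, 16/5, 67/21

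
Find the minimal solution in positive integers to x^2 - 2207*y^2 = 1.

(x, y) = (2208, 47)

First expand sqrt(2207) as a continued fraction. With x_i = (sqrt(2207) + m_i)/d_i and (m_0, d_0) = (0, 1): a_0 = floor(sqrt(2207)) = 46, since 46^2 = 2116 <= 2207 < 2209 = 47^2.
Iterate m_{i+1} = d_i*a_i - m_i, d_{i+1} = (2207 - m_{i+1}^2)/d_i, a_{i+1} = floor((a_0 + m_{i+1})/d_{i+1}):
  m_1 = 1*46 - 0 = 46, d_1 = (2207 - 46^2)/1 = 91/1 = 91, a_1 = floor((46 + 46)/91) = 1.
  m_2 = 91*1 - 46 = 45, d_2 = (2207 - 45^2)/91 = 182/91 = 2, a_2 = floor((46 + 45)/2) = 45.
  m_3 = 2*45 - 45 = 45, d_3 = (2207 - 45^2)/2 = 182/2 = 91, a_3 = floor((46 + 45)/91) = 1.
  m_4 = 91*1 - 45 = 46, d_4 = (2207 - 46^2)/91 = 91/91 = 1, a_4 = floor((46 + 46)/1) = 92.
  m_5 = 1*92 - 46 = 46, d_5 = (2207 - 46^2)/1 = 91/1 = 91: (m_5, d_5) = (m_1, d_1) = (46, 91), so from here the quotients repeat a_1, ..., a_4; the period length is 4.
So sqrt(2207) = [46; (1, 45, 1, 92)] with period length k = 4.
k is even, so the fundamental solution of x^2 - 2207y^2 = 1 is (p_{k-1}, q_{k-1}) = (p_3, q_3); compute convergents through index 3.
Convergents (p_i = a_i*p_{i-1} + p_{i-2}, q_i = a_i*q_{i-1} + q_{i-2} with p_{-2}=0, p_{-1}=1, q_{-2}=1, q_{-1}=0):
  i=0: a_0=46, p_0 = 46*1 + 0 = 46, q_0 = 46*0 + 1 = 1.
  i=1: a_1=1, p_1 = 1*46 + 1 = 47, q_1 = 1*1 + 0 = 1.
  i=2: a_2=45, p_2 = 45*47 + 46 = 2161, q_2 = 45*1 + 1 = 46.
  i=3: a_3=1, p_3 = 1*2161 + 47 = 2208, q_3 = 1*46 + 1 = 47.
Check: 2208^2 - 2207*47^2 = 4875264 - 4875263 = 1, so (x, y) = (2208, 47) solves the equation, and by the theorem it is the least positive solution.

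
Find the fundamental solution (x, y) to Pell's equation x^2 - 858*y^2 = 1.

First expand sqrt(858) as a continued fraction. With x_i = (sqrt(858) + m_i)/d_i and (m_0, d_0) = (0, 1): a_0 = floor(sqrt(858)) = 29, since 29^2 = 841 <= 858 < 900 = 30^2.
Iterate m_{i+1} = d_i*a_i - m_i, d_{i+1} = (858 - m_{i+1}^2)/d_i, a_{i+1} = floor((a_0 + m_{i+1})/d_{i+1}):
  m_1 = 1*29 - 0 = 29, d_1 = (858 - 29^2)/1 = 17/1 = 17, a_1 = floor((29 + 29)/17) = 3.
  m_2 = 17*3 - 29 = 22, d_2 = (858 - 22^2)/17 = 374/17 = 22, a_2 = floor((29 + 22)/22) = 2.
  m_3 = 22*2 - 22 = 22, d_3 = (858 - 22^2)/22 = 374/22 = 17, a_3 = floor((29 + 22)/17) = 3.
  m_4 = 17*3 - 22 = 29, d_4 = (858 - 29^2)/17 = 17/17 = 1, a_4 = floor((29 + 29)/1) = 58.
  m_5 = 1*58 - 29 = 29, d_5 = (858 - 29^2)/1 = 17/1 = 17: (m_5, d_5) = (m_1, d_1) = (29, 17), so from here the quotients repeat a_1, ..., a_4; the period length is 4.
So sqrt(858) = [29; (3, 2, 3, 58)] with period length k = 4.
k is even, so the fundamental solution of x^2 - 858y^2 = 1 is (p_{k-1}, q_{k-1}) = (p_3, q_3); compute convergents through index 3.
Convergents (p_i = a_i*p_{i-1} + p_{i-2}, q_i = a_i*q_{i-1} + q_{i-2} with p_{-2}=0, p_{-1}=1, q_{-2}=1, q_{-1}=0):
  i=0: a_0=29, p_0 = 29*1 + 0 = 29, q_0 = 29*0 + 1 = 1.
  i=1: a_1=3, p_1 = 3*29 + 1 = 88, q_1 = 3*1 + 0 = 3.
  i=2: a_2=2, p_2 = 2*88 + 29 = 205, q_2 = 2*3 + 1 = 7.
  i=3: a_3=3, p_3 = 3*205 + 88 = 703, q_3 = 3*7 + 3 = 24.
Check: 703^2 - 858*24^2 = 494209 - 494208 = 1, so (x, y) = (703, 24) solves the equation, and by the theorem it is the least positive solution.

(x, y) = (703, 24)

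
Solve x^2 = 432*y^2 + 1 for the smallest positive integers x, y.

(x, y) = (1351, 65)

First expand sqrt(432) as a continued fraction. With x_i = (sqrt(432) + m_i)/d_i and (m_0, d_0) = (0, 1): a_0 = floor(sqrt(432)) = 20, since 20^2 = 400 <= 432 < 441 = 21^2.
Iterate m_{i+1} = d_i*a_i - m_i, d_{i+1} = (432 - m_{i+1}^2)/d_i, a_{i+1} = floor((a_0 + m_{i+1})/d_{i+1}):
  m_1 = 1*20 - 0 = 20, d_1 = (432 - 20^2)/1 = 32/1 = 32, a_1 = floor((20 + 20)/32) = 1.
  m_2 = 32*1 - 20 = 12, d_2 = (432 - 12^2)/32 = 288/32 = 9, a_2 = floor((20 + 12)/9) = 3.
  m_3 = 9*3 - 12 = 15, d_3 = (432 - 15^2)/9 = 207/9 = 23, a_3 = floor((20 + 15)/23) = 1.
  m_4 = 23*1 - 15 = 8, d_4 = (432 - 8^2)/23 = 368/23 = 16, a_4 = floor((20 + 8)/16) = 1.
  m_5 = 16*1 - 8 = 8, d_5 = (432 - 8^2)/16 = 368/16 = 23, a_5 = floor((20 + 8)/23) = 1.
  m_6 = 23*1 - 8 = 15, d_6 = (432 - 15^2)/23 = 207/23 = 9, a_6 = floor((20 + 15)/9) = 3.
  m_7 = 9*3 - 15 = 12, d_7 = (432 - 12^2)/9 = 288/9 = 32, a_7 = floor((20 + 12)/32) = 1.
  m_8 = 32*1 - 12 = 20, d_8 = (432 - 20^2)/32 = 32/32 = 1, a_8 = floor((20 + 20)/1) = 40.
  m_9 = 1*40 - 20 = 20, d_9 = (432 - 20^2)/1 = 32/1 = 32: (m_9, d_9) = (m_1, d_1) = (20, 32), so from here the quotients repeat a_1, ..., a_8; the period length is 8.
So sqrt(432) = [20; (1, 3, 1, 1, 1, 3, 1, 40)] with period length k = 8.
k is even, so the fundamental solution of x^2 - 432y^2 = 1 is (p_{k-1}, q_{k-1}) = (p_7, q_7); compute convergents through index 7.
Convergents (p_i = a_i*p_{i-1} + p_{i-2}, q_i = a_i*q_{i-1} + q_{i-2} with p_{-2}=0, p_{-1}=1, q_{-2}=1, q_{-1}=0):
  i=0: a_0=20, p_0 = 20*1 + 0 = 20, q_0 = 20*0 + 1 = 1.
  i=1: a_1=1, p_1 = 1*20 + 1 = 21, q_1 = 1*1 + 0 = 1.
  i=2: a_2=3, p_2 = 3*21 + 20 = 83, q_2 = 3*1 + 1 = 4.
  i=3: a_3=1, p_3 = 1*83 + 21 = 104, q_3 = 1*4 + 1 = 5.
  i=4: a_4=1, p_4 = 1*104 + 83 = 187, q_4 = 1*5 + 4 = 9.
  i=5: a_5=1, p_5 = 1*187 + 104 = 291, q_5 = 1*9 + 5 = 14.
  i=6: a_6=3, p_6 = 3*291 + 187 = 1060, q_6 = 3*14 + 9 = 51.
  i=7: a_7=1, p_7 = 1*1060 + 291 = 1351, q_7 = 1*51 + 14 = 65.
Check: 1351^2 - 432*65^2 = 1825201 - 1825200 = 1, so (x, y) = (1351, 65) solves the equation, and by the theorem it is the least positive solution.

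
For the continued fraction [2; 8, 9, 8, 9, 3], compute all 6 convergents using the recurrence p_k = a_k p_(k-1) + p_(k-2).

2/1, 17/8, 155/73, 1257/592, 11468/5401, 35661/16795

Using the convergent recurrence p_i = a_i*p_{i-1} + p_{i-2}, q_i = a_i*q_{i-1} + q_{i-2} with p_{-2}=0, p_{-1}=1, q_{-2}=1, q_{-1}=0:
  i=0: a_0=2, p_0 = 2*1 + 0 = 2, q_0 = 2*0 + 1 = 1.
  i=1: a_1=8, p_1 = 8*2 + 1 = 17, q_1 = 8*1 + 0 = 8.
  i=2: a_2=9, p_2 = 9*17 + 2 = 155, q_2 = 9*8 + 1 = 73.
  i=3: a_3=8, p_3 = 8*155 + 17 = 1257, q_3 = 8*73 + 8 = 592.
  i=4: a_4=9, p_4 = 9*1257 + 155 = 11468, q_4 = 9*592 + 73 = 5401.
  i=5: a_5=3, p_5 = 3*11468 + 1257 = 35661, q_5 = 3*5401 + 592 = 16795.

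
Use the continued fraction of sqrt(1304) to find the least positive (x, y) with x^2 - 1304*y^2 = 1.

(x, y) = (325, 9)

First expand sqrt(1304) as a continued fraction. With x_i = (sqrt(1304) + m_i)/d_i and (m_0, d_0) = (0, 1): a_0 = floor(sqrt(1304)) = 36, since 36^2 = 1296 <= 1304 < 1369 = 37^2.
Iterate m_{i+1} = d_i*a_i - m_i, d_{i+1} = (1304 - m_{i+1}^2)/d_i, a_{i+1} = floor((a_0 + m_{i+1})/d_{i+1}):
  m_1 = 1*36 - 0 = 36, d_1 = (1304 - 36^2)/1 = 8/1 = 8, a_1 = floor((36 + 36)/8) = 9.
  m_2 = 8*9 - 36 = 36, d_2 = (1304 - 36^2)/8 = 8/8 = 1, a_2 = floor((36 + 36)/1) = 72.
  m_3 = 1*72 - 36 = 36, d_3 = (1304 - 36^2)/1 = 8/1 = 8: (m_3, d_3) = (m_1, d_1) = (36, 8), so from here the quotients repeat a_1, a_2; the period length is 2.
So sqrt(1304) = [36; (9, 72)] with period length k = 2.
k is even, so the fundamental solution of x^2 - 1304y^2 = 1 is (p_{k-1}, q_{k-1}) = (p_1, q_1); compute convergents through index 1.
Convergents (p_i = a_i*p_{i-1} + p_{i-2}, q_i = a_i*q_{i-1} + q_{i-2} with p_{-2}=0, p_{-1}=1, q_{-2}=1, q_{-1}=0):
  i=0: a_0=36, p_0 = 36*1 + 0 = 36, q_0 = 36*0 + 1 = 1.
  i=1: a_1=9, p_1 = 9*36 + 1 = 325, q_1 = 9*1 + 0 = 9.
Check: 325^2 - 1304*9^2 = 105625 - 105624 = 1, so (x, y) = (325, 9) solves the equation, and by the theorem it is the least positive solution.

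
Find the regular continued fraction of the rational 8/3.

[2; 1, 2]

Run the Euclidean algorithm on 8 and 3; the successive quotients are the partial quotients a_0, a_1, ... (each step inverts the fractional part left over by the previous one):
  8 = 2*3 + 2, so a_0 = 2.
  3 = 1*2 + 1, so a_1 = 1.
  2 = 2*1 + 0, so a_2 = 2.
The remainder reaches 0 after 3 divisions, so the expansion has 3 partial quotients, read off in order.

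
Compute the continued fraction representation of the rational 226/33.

[6; 1, 5, 1, 1, 2]

Run the Euclidean algorithm on 226 and 33; the successive quotients are the partial quotients a_0, a_1, ... (each step inverts the fractional part left over by the previous one):
  226 = 6*33 + 28, so a_0 = 6.
  33 = 1*28 + 5, so a_1 = 1.
  28 = 5*5 + 3, so a_2 = 5.
  5 = 1*3 + 2, so a_3 = 1.
  3 = 1*2 + 1, so a_4 = 1.
  2 = 2*1 + 0, so a_5 = 2.
The remainder reaches 0 after 6 divisions, so the expansion has 6 partial quotients, read off in order.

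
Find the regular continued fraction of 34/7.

Run the Euclidean algorithm on 34 and 7; the successive quotients are the partial quotients a_0, a_1, ... (each step inverts the fractional part left over by the previous one):
  34 = 4*7 + 6, so a_0 = 4.
  7 = 1*6 + 1, so a_1 = 1.
  6 = 6*1 + 0, so a_2 = 6.
The remainder reaches 0 after 3 divisions, so the expansion has 3 partial quotients, read off in order.

[4; 1, 6]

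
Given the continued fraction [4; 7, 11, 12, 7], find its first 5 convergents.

4/1, 29/7, 323/78, 3905/943, 27658/6679

Using the convergent recurrence p_i = a_i*p_{i-1} + p_{i-2}, q_i = a_i*q_{i-1} + q_{i-2} with p_{-2}=0, p_{-1}=1, q_{-2}=1, q_{-1}=0:
  i=0: a_0=4, p_0 = 4*1 + 0 = 4, q_0 = 4*0 + 1 = 1.
  i=1: a_1=7, p_1 = 7*4 + 1 = 29, q_1 = 7*1 + 0 = 7.
  i=2: a_2=11, p_2 = 11*29 + 4 = 323, q_2 = 11*7 + 1 = 78.
  i=3: a_3=12, p_3 = 12*323 + 29 = 3905, q_3 = 12*78 + 7 = 943.
  i=4: a_4=7, p_4 = 7*3905 + 323 = 27658, q_4 = 7*943 + 78 = 6679.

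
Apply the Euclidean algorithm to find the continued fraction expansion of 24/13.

Run the Euclidean algorithm on 24 and 13; the successive quotients are the partial quotients a_0, a_1, ... (each step inverts the fractional part left over by the previous one):
  24 = 1*13 + 11, so a_0 = 1.
  13 = 1*11 + 2, so a_1 = 1.
  11 = 5*2 + 1, so a_2 = 5.
  2 = 2*1 + 0, so a_3 = 2.
The remainder reaches 0 after 4 divisions, so the expansion has 4 partial quotients, read off in order.

[1; 1, 5, 2]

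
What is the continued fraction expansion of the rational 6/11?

Run the Euclidean algorithm on 6 and 11; the successive quotients are the partial quotients a_0, a_1, ... (each step inverts the fractional part left over by the previous one):
  6 = 0*11 + 6, so a_0 = 0.
  11 = 1*6 + 5, so a_1 = 1.
  6 = 1*5 + 1, so a_2 = 1.
  5 = 5*1 + 0, so a_3 = 5.
The remainder reaches 0 after 4 divisions, so the expansion has 4 partial quotients, read off in order.

[0; 1, 1, 5]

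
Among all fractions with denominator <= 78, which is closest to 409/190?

Expand x = 409/190 as a continued fraction with the Euclidean algorithm:
  409 = 2*190 + 29, so a_0 = 2.
  190 = 6*29 + 16, so a_1 = 6.
  29 = 1*16 + 13, so a_2 = 1.
  16 = 1*13 + 3, so a_3 = 1.
  13 = 4*3 + 1, so a_4 = 4.
  3 = 3*1 + 0, so a_5 = 3.
so x = [2; 6, 1, 1, 4, 3].
Convergents (p_i = a_i*p_{i-1} + p_{i-2}, q_i = a_i*q_{i-1} + q_{i-2} with p_{-2}=0, p_{-1}=1, q_{-2}=1, q_{-1}=0), until the denominator exceeds 78:
  i=0: a_0=2, p_0 = 2*1 + 0 = 2, q_0 = 2*0 + 1 = 1.
  i=1: a_1=6, p_1 = 6*2 + 1 = 13, q_1 = 6*1 + 0 = 6.
  i=2: a_2=1, p_2 = 1*13 + 2 = 15, q_2 = 1*6 + 1 = 7.
  i=3: a_3=1, p_3 = 1*15 + 13 = 28, q_3 = 1*7 + 6 = 13.
  i=4: a_4=4, p_4 = 4*28 + 15 = 127, q_4 = 4*13 + 7 = 59.
  i=5: a_5=3, p_5 = 3*127 + 28 = 409, q_5 = 3*59 + 13 = 190.
q_5 = 190 > 78, so the last convergent with denominator <= 78 is p_4/q_4 = 127/59.
The closest fraction with denominator <= 78 is either p_4/q_4 or the intermediate fraction (k*p_4 + p_3)/(k*q_4 + q_3) with the largest k >= 1 whose denominator stays <= 78; these approach x as k grows, and every other convergent or intermediate fraction in range is farther away.
Largest k: floor((78 - q_3)/q_4) = floor((78 - 13)/59) = 1.
That gives (1*127 + 28)/(1*59 + 13) = 155/72.
Compare the errors: |x - 127/59| = |409*59 - 127*190|/(190*59) = 1/11210, and |x - 155/72| = |409*72 - 155*190|/(190*72) = 2/13680.
Cross-multiplying, 1*13680 = 13680 < 22420 = 2*11210, so 1/11210 is smaller: the convergent 127/59 is closer to x than 155/72.

127/59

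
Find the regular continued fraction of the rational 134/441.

[0; 3, 3, 2, 3, 2, 2]

Run the Euclidean algorithm on 134 and 441; the successive quotients are the partial quotients a_0, a_1, ... (each step inverts the fractional part left over by the previous one):
  134 = 0*441 + 134, so a_0 = 0.
  441 = 3*134 + 39, so a_1 = 3.
  134 = 3*39 + 17, so a_2 = 3.
  39 = 2*17 + 5, so a_3 = 2.
  17 = 3*5 + 2, so a_4 = 3.
  5 = 2*2 + 1, so a_5 = 2.
  2 = 2*1 + 0, so a_6 = 2.
The remainder reaches 0 after 7 divisions, so the expansion has 7 partial quotients, read off in order.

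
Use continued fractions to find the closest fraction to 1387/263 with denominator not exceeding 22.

Expand x = 1387/263 as a continued fraction with the Euclidean algorithm:
  1387 = 5*263 + 72, so a_0 = 5.
  263 = 3*72 + 47, so a_1 = 3.
  72 = 1*47 + 25, so a_2 = 1.
  47 = 1*25 + 22, so a_3 = 1.
  25 = 1*22 + 3, so a_4 = 1.
  22 = 7*3 + 1, so a_5 = 7.
  3 = 3*1 + 0, so a_6 = 3.
so x = [5; 3, 1, 1, 1, 7, 3].
Convergents (p_i = a_i*p_{i-1} + p_{i-2}, q_i = a_i*q_{i-1} + q_{i-2} with p_{-2}=0, p_{-1}=1, q_{-2}=1, q_{-1}=0), until the denominator exceeds 22:
  i=0: a_0=5, p_0 = 5*1 + 0 = 5, q_0 = 5*0 + 1 = 1.
  i=1: a_1=3, p_1 = 3*5 + 1 = 16, q_1 = 3*1 + 0 = 3.
  i=2: a_2=1, p_2 = 1*16 + 5 = 21, q_2 = 1*3 + 1 = 4.
  i=3: a_3=1, p_3 = 1*21 + 16 = 37, q_3 = 1*4 + 3 = 7.
  i=4: a_4=1, p_4 = 1*37 + 21 = 58, q_4 = 1*7 + 4 = 11.
  i=5: a_5=7, p_5 = 7*58 + 37 = 443, q_5 = 7*11 + 7 = 84.
q_5 = 84 > 22, so the last convergent with denominator <= 22 is p_4/q_4 = 58/11.
The closest fraction with denominator <= 22 is either p_4/q_4 or the intermediate fraction (k*p_4 + p_3)/(k*q_4 + q_3) with the largest k >= 1 whose denominator stays <= 22; these approach x as k grows, and every other convergent or intermediate fraction in range is farther away.
Largest k: floor((22 - q_3)/q_4) = floor((22 - 7)/11) = 1.
That gives (1*58 + 37)/(1*11 + 7) = 95/18.
Compare the errors: |x - 58/11| = |1387*11 - 58*263|/(263*11) = 3/2893, and |x - 95/18| = |1387*18 - 95*263|/(263*18) = 19/4734.
Cross-multiplying, 3*4734 = 14202 < 54967 = 19*2893, so 3/2893 is smaller: the convergent 58/11 is closer to x than 95/18.

58/11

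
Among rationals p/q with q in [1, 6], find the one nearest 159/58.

Expand x = 159/58 as a continued fraction with the Euclidean algorithm:
  159 = 2*58 + 43, so a_0 = 2.
  58 = 1*43 + 15, so a_1 = 1.
  43 = 2*15 + 13, so a_2 = 2.
  15 = 1*13 + 2, so a_3 = 1.
  13 = 6*2 + 1, so a_4 = 6.
  2 = 2*1 + 0, so a_5 = 2.
so x = [2; 1, 2, 1, 6, 2].
Convergents (p_i = a_i*p_{i-1} + p_{i-2}, q_i = a_i*q_{i-1} + q_{i-2} with p_{-2}=0, p_{-1}=1, q_{-2}=1, q_{-1}=0), until the denominator exceeds 6:
  i=0: a_0=2, p_0 = 2*1 + 0 = 2, q_0 = 2*0 + 1 = 1.
  i=1: a_1=1, p_1 = 1*2 + 1 = 3, q_1 = 1*1 + 0 = 1.
  i=2: a_2=2, p_2 = 2*3 + 2 = 8, q_2 = 2*1 + 1 = 3.
  i=3: a_3=1, p_3 = 1*8 + 3 = 11, q_3 = 1*3 + 1 = 4.
  i=4: a_4=6, p_4 = 6*11 + 8 = 74, q_4 = 6*4 + 3 = 27.
q_4 = 27 > 6, so the last convergent with denominator <= 6 is p_3/q_3 = 11/4.
The closest fraction with denominator <= 6 is either p_3/q_3 or the intermediate fraction (k*p_3 + p_2)/(k*q_3 + q_2) with the largest k >= 1 whose denominator stays <= 6; these approach x as k grows, and every other convergent or intermediate fraction in range is farther away.
Largest k: floor((6 - q_2)/q_3) = floor((6 - 3)/4) = 0.
Since k = 0, no intermediate fraction beyond p_3/q_3 has denominator <= 6, so the convergent 11/4 is the closest (its error is |159*4 - 11*58|/(58*4) = 2/232).

11/4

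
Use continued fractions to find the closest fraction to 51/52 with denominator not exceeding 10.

Expand x = 51/52 as a continued fraction with the Euclidean algorithm:
  51 = 0*52 + 51, so a_0 = 0.
  52 = 1*51 + 1, so a_1 = 1.
  51 = 51*1 + 0, so a_2 = 51.
so x = [0; 1, 51].
Convergents (p_i = a_i*p_{i-1} + p_{i-2}, q_i = a_i*q_{i-1} + q_{i-2} with p_{-2}=0, p_{-1}=1, q_{-2}=1, q_{-1}=0), until the denominator exceeds 10:
  i=0: a_0=0, p_0 = 0*1 + 0 = 0, q_0 = 0*0 + 1 = 1.
  i=1: a_1=1, p_1 = 1*0 + 1 = 1, q_1 = 1*1 + 0 = 1.
  i=2: a_2=51, p_2 = 51*1 + 0 = 51, q_2 = 51*1 + 1 = 52.
q_2 = 52 > 10, so the last convergent with denominator <= 10 is p_1/q_1 = 1/1.
The closest fraction with denominator <= 10 is either p_1/q_1 or the intermediate fraction (k*p_1 + p_0)/(k*q_1 + q_0) with the largest k >= 1 whose denominator stays <= 10; these approach x as k grows, and every other convergent or intermediate fraction in range is farther away.
Largest k: floor((10 - q_0)/q_1) = floor((10 - 1)/1) = 9.
That gives (9*1 + 0)/(9*1 + 1) = 9/10.
Compare the errors: |x - 1/1| = |51*1 - 1*52|/(52*1) = 1/52, and |x - 9/10| = |51*10 - 9*52|/(52*10) = 42/520.
Cross-multiplying, 1*520 = 520 < 2184 = 42*52, so 1/52 is smaller: the convergent 1/1 is closer to x than 9/10.

1/1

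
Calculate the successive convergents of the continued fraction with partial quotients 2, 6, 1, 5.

2/1, 13/6, 15/7, 88/41

Using the convergent recurrence p_i = a_i*p_{i-1} + p_{i-2}, q_i = a_i*q_{i-1} + q_{i-2} with p_{-2}=0, p_{-1}=1, q_{-2}=1, q_{-1}=0:
  i=0: a_0=2, p_0 = 2*1 + 0 = 2, q_0 = 2*0 + 1 = 1.
  i=1: a_1=6, p_1 = 6*2 + 1 = 13, q_1 = 6*1 + 0 = 6.
  i=2: a_2=1, p_2 = 1*13 + 2 = 15, q_2 = 1*6 + 1 = 7.
  i=3: a_3=5, p_3 = 5*15 + 13 = 88, q_3 = 5*7 + 6 = 41.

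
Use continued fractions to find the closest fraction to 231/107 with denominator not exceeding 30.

Expand x = 231/107 as a continued fraction with the Euclidean algorithm:
  231 = 2*107 + 17, so a_0 = 2.
  107 = 6*17 + 5, so a_1 = 6.
  17 = 3*5 + 2, so a_2 = 3.
  5 = 2*2 + 1, so a_3 = 2.
  2 = 2*1 + 0, so a_4 = 2.
so x = [2; 6, 3, 2, 2].
Convergents (p_i = a_i*p_{i-1} + p_{i-2}, q_i = a_i*q_{i-1} + q_{i-2} with p_{-2}=0, p_{-1}=1, q_{-2}=1, q_{-1}=0), until the denominator exceeds 30:
  i=0: a_0=2, p_0 = 2*1 + 0 = 2, q_0 = 2*0 + 1 = 1.
  i=1: a_1=6, p_1 = 6*2 + 1 = 13, q_1 = 6*1 + 0 = 6.
  i=2: a_2=3, p_2 = 3*13 + 2 = 41, q_2 = 3*6 + 1 = 19.
  i=3: a_3=2, p_3 = 2*41 + 13 = 95, q_3 = 2*19 + 6 = 44.
q_3 = 44 > 30, so the last convergent with denominator <= 30 is p_2/q_2 = 41/19.
The closest fraction with denominator <= 30 is either p_2/q_2 or the intermediate fraction (k*p_2 + p_1)/(k*q_2 + q_1) with the largest k >= 1 whose denominator stays <= 30; these approach x as k grows, and every other convergent or intermediate fraction in range is farther away.
Largest k: floor((30 - q_1)/q_2) = floor((30 - 6)/19) = 1.
That gives (1*41 + 13)/(1*19 + 6) = 54/25.
Compare the errors: |x - 41/19| = |231*19 - 41*107|/(107*19) = 2/2033, and |x - 54/25| = |231*25 - 54*107|/(107*25) = 3/2675.
Cross-multiplying, 2*2675 = 5350 < 6099 = 3*2033, so 2/2033 is smaller: the convergent 41/19 is closer to x than 54/25.

41/19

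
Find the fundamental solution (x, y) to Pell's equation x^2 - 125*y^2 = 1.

(x, y) = (930249, 83204)

First expand sqrt(125) as a continued fraction. With x_i = (sqrt(125) + m_i)/d_i and (m_0, d_0) = (0, 1): a_0 = floor(sqrt(125)) = 11, since 11^2 = 121 <= 125 < 144 = 12^2.
Iterate m_{i+1} = d_i*a_i - m_i, d_{i+1} = (125 - m_{i+1}^2)/d_i, a_{i+1} = floor((a_0 + m_{i+1})/d_{i+1}):
  m_1 = 1*11 - 0 = 11, d_1 = (125 - 11^2)/1 = 4/1 = 4, a_1 = floor((11 + 11)/4) = 5.
  m_2 = 4*5 - 11 = 9, d_2 = (125 - 9^2)/4 = 44/4 = 11, a_2 = floor((11 + 9)/11) = 1.
  m_3 = 11*1 - 9 = 2, d_3 = (125 - 2^2)/11 = 121/11 = 11, a_3 = floor((11 + 2)/11) = 1.
  m_4 = 11*1 - 2 = 9, d_4 = (125 - 9^2)/11 = 44/11 = 4, a_4 = floor((11 + 9)/4) = 5.
  m_5 = 4*5 - 9 = 11, d_5 = (125 - 11^2)/4 = 4/4 = 1, a_5 = floor((11 + 11)/1) = 22.
  m_6 = 1*22 - 11 = 11, d_6 = (125 - 11^2)/1 = 4/1 = 4: (m_6, d_6) = (m_1, d_1) = (11, 4), so from here the quotients repeat a_1, ..., a_5; the period length is 5.
So sqrt(125) = [11; (5, 1, 1, 5, 22)] with period length k = 5.
k is odd, so (p_{k-1}, q_{k-1}) only solves x^2 - 125y^2 = -1 and the fundamental solution of x^2 - 125y^2 = 1 is (p_{2k-1}, q_{2k-1}) = (p_9, q_9); compute convergents through index 9, running through the period twice.
Convergents (p_i = a_i*p_{i-1} + p_{i-2}, q_i = a_i*q_{i-1} + q_{i-2} with p_{-2}=0, p_{-1}=1, q_{-2}=1, q_{-1}=0):
  i=0: a_0=11, p_0 = 11*1 + 0 = 11, q_0 = 11*0 + 1 = 1.
  i=1: a_1=5, p_1 = 5*11 + 1 = 56, q_1 = 5*1 + 0 = 5.
  i=2: a_2=1, p_2 = 1*56 + 11 = 67, q_2 = 1*5 + 1 = 6.
  i=3: a_3=1, p_3 = 1*67 + 56 = 123, q_3 = 1*6 + 5 = 11.
  i=4: a_4=5, p_4 = 5*123 + 67 = 682, q_4 = 5*11 + 6 = 61.
  i=5: a_5=22, p_5 = 22*682 + 123 = 15127, q_5 = 22*61 + 11 = 1353.
  i=6: a_6=5, p_6 = 5*15127 + 682 = 76317, q_6 = 5*1353 + 61 = 6826.
  i=7: a_7=1, p_7 = 1*76317 + 15127 = 91444, q_7 = 1*6826 + 1353 = 8179.
  i=8: a_8=1, p_8 = 1*91444 + 76317 = 167761, q_8 = 1*8179 + 6826 = 15005.
  i=9: a_9=5, p_9 = 5*167761 + 91444 = 930249, q_9 = 5*15005 + 8179 = 83204.
Indeed p_4^2 - 125*q_4^2 = 465124 - 465125 = -1, not +1.
Check: 930249^2 - 125*83204^2 = 865363202001 - 865363202000 = 1, so (x, y) = (930249, 83204) solves the equation, and by the theorem it is the least positive solution.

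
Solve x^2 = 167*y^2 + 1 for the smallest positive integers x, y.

(x, y) = (168, 13)

First expand sqrt(167) as a continued fraction. With x_i = (sqrt(167) + m_i)/d_i and (m_0, d_0) = (0, 1): a_0 = floor(sqrt(167)) = 12, since 12^2 = 144 <= 167 < 169 = 13^2.
Iterate m_{i+1} = d_i*a_i - m_i, d_{i+1} = (167 - m_{i+1}^2)/d_i, a_{i+1} = floor((a_0 + m_{i+1})/d_{i+1}):
  m_1 = 1*12 - 0 = 12, d_1 = (167 - 12^2)/1 = 23/1 = 23, a_1 = floor((12 + 12)/23) = 1.
  m_2 = 23*1 - 12 = 11, d_2 = (167 - 11^2)/23 = 46/23 = 2, a_2 = floor((12 + 11)/2) = 11.
  m_3 = 2*11 - 11 = 11, d_3 = (167 - 11^2)/2 = 46/2 = 23, a_3 = floor((12 + 11)/23) = 1.
  m_4 = 23*1 - 11 = 12, d_4 = (167 - 12^2)/23 = 23/23 = 1, a_4 = floor((12 + 12)/1) = 24.
  m_5 = 1*24 - 12 = 12, d_5 = (167 - 12^2)/1 = 23/1 = 23: (m_5, d_5) = (m_1, d_1) = (12, 23), so from here the quotients repeat a_1, ..., a_4; the period length is 4.
So sqrt(167) = [12; (1, 11, 1, 24)] with period length k = 4.
k is even, so the fundamental solution of x^2 - 167y^2 = 1 is (p_{k-1}, q_{k-1}) = (p_3, q_3); compute convergents through index 3.
Convergents (p_i = a_i*p_{i-1} + p_{i-2}, q_i = a_i*q_{i-1} + q_{i-2} with p_{-2}=0, p_{-1}=1, q_{-2}=1, q_{-1}=0):
  i=0: a_0=12, p_0 = 12*1 + 0 = 12, q_0 = 12*0 + 1 = 1.
  i=1: a_1=1, p_1 = 1*12 + 1 = 13, q_1 = 1*1 + 0 = 1.
  i=2: a_2=11, p_2 = 11*13 + 12 = 155, q_2 = 11*1 + 1 = 12.
  i=3: a_3=1, p_3 = 1*155 + 13 = 168, q_3 = 1*12 + 1 = 13.
Check: 168^2 - 167*13^2 = 28224 - 28223 = 1, so (x, y) = (168, 13) solves the equation, and by the theorem it is the least positive solution.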